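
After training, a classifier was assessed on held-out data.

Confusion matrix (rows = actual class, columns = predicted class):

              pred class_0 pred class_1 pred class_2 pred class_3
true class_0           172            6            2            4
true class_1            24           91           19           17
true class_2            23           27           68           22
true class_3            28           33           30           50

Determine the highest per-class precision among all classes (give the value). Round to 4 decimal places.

Per-class precision (TP/(TP+FP)):
  class_0: TP=172, FP=24+23+28=75 → 172/247 = 0.69636
  class_1: TP=91, FP=6+27+33=66 → 91/157 = 0.57962
  class_2: TP=68, FP=2+19+30=51 → 68/119 = 0.57143
  class_3: TP=50, FP=4+17+22=43 → 50/93 = 0.53763
Highest is class 'class_0' with precision = 0.6964.

0.6964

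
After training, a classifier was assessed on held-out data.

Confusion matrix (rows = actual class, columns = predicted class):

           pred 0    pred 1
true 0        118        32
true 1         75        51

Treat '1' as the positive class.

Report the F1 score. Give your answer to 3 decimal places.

Precision = TP/(TP+FP) = 51/83 = 0.6145
Recall = TP/(TP+FN) = 51/126 = 0.4048
F1 = 2·TP/(2·TP+FP+FN) = 102/209 = 0.488

0.488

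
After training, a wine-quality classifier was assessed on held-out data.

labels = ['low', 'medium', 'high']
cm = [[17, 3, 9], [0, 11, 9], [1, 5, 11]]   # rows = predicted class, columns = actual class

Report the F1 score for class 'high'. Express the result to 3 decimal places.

Treat 'high' as positive and all other classes as negative.
F1 score = 2·TP/(2·TP+FP+FN).
high: TP=11, FP=1+5=6, FN=9+9=18 → 22/46 = 0.4783

0.478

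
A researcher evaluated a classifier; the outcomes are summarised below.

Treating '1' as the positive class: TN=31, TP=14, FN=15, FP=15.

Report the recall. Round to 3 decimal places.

0.483

Recall = TP/(TP+FN) = 14/(14+15) = 14/29 = 0.483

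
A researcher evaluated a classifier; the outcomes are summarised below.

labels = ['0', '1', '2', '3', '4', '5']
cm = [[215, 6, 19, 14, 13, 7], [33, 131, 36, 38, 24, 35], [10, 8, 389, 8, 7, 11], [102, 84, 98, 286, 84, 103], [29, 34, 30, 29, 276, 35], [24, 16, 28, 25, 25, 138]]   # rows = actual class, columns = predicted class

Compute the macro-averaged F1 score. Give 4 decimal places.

0.5734

Per-class F1 score (2·TP/(2·TP+FP+FN)):
  0: TP=215, FP=33+10+102+29+24=198, FN=6+19+14+13+7=59 → 430/687 = 0.62591
  1: TP=131, FP=6+8+84+34+16=148, FN=33+36+38+24+35=166 → 262/576 = 0.45486
  2: TP=389, FP=19+36+98+30+28=211, FN=10+8+8+7+11=44 → 778/1033 = 0.75315
  3: TP=286, FP=14+38+8+29+25=114, FN=102+84+98+84+103=471 → 572/1157 = 0.49438
  4: TP=276, FP=13+24+7+84+25=153, FN=29+34+30+29+35=157 → 552/862 = 0.64037
  5: TP=138, FP=7+35+11+103+35=191, FN=24+16+28+25+25=118 → 276/585 = 0.47179
Macro-F1 score = mean = (0.62591 + 0.45486 + 0.75315 + 0.49438 + 0.64037 + 0.47179) / 6 = 0.5734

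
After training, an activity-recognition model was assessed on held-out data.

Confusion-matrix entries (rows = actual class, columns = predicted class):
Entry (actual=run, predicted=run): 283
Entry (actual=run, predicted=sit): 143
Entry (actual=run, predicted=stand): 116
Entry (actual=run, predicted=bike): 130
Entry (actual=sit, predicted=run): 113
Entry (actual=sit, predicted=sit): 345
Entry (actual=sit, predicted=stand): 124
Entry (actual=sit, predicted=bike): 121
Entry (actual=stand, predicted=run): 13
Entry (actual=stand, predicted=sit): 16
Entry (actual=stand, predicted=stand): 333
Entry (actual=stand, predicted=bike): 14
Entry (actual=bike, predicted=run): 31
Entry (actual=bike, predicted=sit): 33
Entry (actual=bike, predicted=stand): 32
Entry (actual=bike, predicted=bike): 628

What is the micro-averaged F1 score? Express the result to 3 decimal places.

Micro-averaging pools counts across classes: ΣTP=1589, ΣFP=886, ΣFN=886.
Micro-F1 score = 2·TP/(2·TP+FP+FN) on pooled counts = 0.642 (equals overall accuracy in single-label multiclass).

0.642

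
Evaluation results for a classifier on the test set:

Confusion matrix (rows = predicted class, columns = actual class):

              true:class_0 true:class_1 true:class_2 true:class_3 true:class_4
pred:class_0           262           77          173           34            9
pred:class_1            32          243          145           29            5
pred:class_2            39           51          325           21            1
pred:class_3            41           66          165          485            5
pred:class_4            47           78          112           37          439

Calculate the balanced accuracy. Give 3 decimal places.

0.641

Balanced accuracy = mean of per-class recall.
  class_0: recall = 262/421 = 0.6223
  class_1: recall = 243/515 = 0.4718
  class_2: recall = 325/920 = 0.3533
  class_3: recall = 485/606 = 0.8003
  class_4: recall = 439/459 = 0.9564
Mean = (0.6223 + 0.4718 + 0.3533 + 0.8003 + 0.9564) / 5 = 0.641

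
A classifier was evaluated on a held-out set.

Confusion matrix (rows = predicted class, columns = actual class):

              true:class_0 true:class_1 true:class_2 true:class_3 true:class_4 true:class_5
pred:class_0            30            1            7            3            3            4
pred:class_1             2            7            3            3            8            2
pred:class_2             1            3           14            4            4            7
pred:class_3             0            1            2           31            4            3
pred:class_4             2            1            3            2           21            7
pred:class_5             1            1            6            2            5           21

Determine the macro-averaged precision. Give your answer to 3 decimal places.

0.542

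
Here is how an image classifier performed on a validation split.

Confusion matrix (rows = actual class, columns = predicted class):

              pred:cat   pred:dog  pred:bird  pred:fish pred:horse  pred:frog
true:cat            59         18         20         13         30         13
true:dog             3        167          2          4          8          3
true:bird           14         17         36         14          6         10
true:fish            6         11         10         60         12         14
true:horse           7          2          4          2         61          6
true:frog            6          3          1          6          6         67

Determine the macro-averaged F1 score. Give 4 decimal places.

Per-class F1 score (2·TP/(2·TP+FP+FN)):
  cat: TP=59, FP=3+14+6+7+6=36, FN=18+20+13+30+13=94 → 118/248 = 0.47581
  dog: TP=167, FP=18+17+11+2+3=51, FN=3+2+4+8+3=20 → 334/405 = 0.82469
  bird: TP=36, FP=20+2+10+4+1=37, FN=14+17+14+6+10=61 → 72/170 = 0.42353
  fish: TP=60, FP=13+4+14+2+6=39, FN=6+11+10+12+14=53 → 120/212 = 0.56604
  horse: TP=61, FP=30+8+6+12+6=62, FN=7+2+4+2+6=21 → 122/205 = 0.59512
  frog: TP=67, FP=13+3+10+14+6=46, FN=6+3+1+6+6=22 → 134/202 = 0.66337
Macro-F1 score = mean = (0.47581 + 0.82469 + 0.42353 + 0.56604 + 0.59512 + 0.66337) / 6 = 0.5914

0.5914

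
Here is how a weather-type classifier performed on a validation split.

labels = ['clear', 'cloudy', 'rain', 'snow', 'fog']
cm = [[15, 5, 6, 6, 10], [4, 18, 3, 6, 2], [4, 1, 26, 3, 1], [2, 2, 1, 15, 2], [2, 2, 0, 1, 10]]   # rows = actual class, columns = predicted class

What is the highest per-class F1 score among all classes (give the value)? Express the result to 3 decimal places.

0.732

Per-class F1 score (2·TP/(2·TP+FP+FN)):
  clear: TP=15, FP=4+4+2+2=12, FN=5+6+6+10=27 → 30/69 = 0.4348
  cloudy: TP=18, FP=5+1+2+2=10, FN=4+3+6+2=15 → 36/61 = 0.5902
  rain: TP=26, FP=6+3+1+0=10, FN=4+1+3+1=9 → 52/71 = 0.7324
  snow: TP=15, FP=6+6+3+1=16, FN=2+2+1+2=7 → 30/53 = 0.5660
  fog: TP=10, FP=10+2+1+2=15, FN=2+2+0+1=5 → 20/40 = 0.5000
Highest is class 'rain' with F1 score = 0.732.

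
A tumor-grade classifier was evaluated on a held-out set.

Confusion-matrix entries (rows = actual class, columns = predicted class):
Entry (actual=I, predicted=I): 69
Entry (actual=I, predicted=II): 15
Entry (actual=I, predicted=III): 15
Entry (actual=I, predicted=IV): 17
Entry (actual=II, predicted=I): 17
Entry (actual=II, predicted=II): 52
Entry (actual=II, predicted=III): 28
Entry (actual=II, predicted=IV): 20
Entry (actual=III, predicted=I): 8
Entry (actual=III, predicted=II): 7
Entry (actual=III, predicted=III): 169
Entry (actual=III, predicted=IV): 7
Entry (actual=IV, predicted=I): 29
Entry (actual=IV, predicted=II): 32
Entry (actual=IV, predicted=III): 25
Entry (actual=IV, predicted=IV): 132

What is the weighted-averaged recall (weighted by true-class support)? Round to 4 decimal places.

0.6573

Per-class recall (TP/(TP+FN)):
  I: TP=69, FN=15+15+17=47 → 69/116 = 0.59483
  II: TP=52, FN=17+28+20=65 → 52/117 = 0.44444
  III: TP=169, FN=8+7+7=22 → 169/191 = 0.88482
  IV: TP=132, FN=29+32+25=86 → 132/218 = 0.60550
Weighted-recall = Σ (supportᵢ/N)·recallᵢ with N=642: (116/642)·0.59483 + (117/642)·0.44444 + (191/642)·0.88482 + (218/642)·0.60550 = 0.6573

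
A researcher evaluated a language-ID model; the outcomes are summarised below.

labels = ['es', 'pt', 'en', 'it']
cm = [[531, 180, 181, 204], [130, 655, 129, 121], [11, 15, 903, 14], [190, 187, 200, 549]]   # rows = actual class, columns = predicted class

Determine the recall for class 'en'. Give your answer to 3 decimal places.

recall = TP/(TP+FN).
en: TP=903, FN=11+15+14=40 → 903/943 = 0.9576

0.958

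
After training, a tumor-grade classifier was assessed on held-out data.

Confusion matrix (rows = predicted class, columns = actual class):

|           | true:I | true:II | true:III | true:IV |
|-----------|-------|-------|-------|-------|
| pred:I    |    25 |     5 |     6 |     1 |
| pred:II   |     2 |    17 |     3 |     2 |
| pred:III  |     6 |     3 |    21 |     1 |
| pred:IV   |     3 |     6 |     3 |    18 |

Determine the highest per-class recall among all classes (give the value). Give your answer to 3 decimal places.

0.818

Per-class recall (TP/(TP+FN)):
  I: TP=25, FN=2+6+3=11 → 25/36 = 0.6944
  II: TP=17, FN=5+3+6=14 → 17/31 = 0.5484
  III: TP=21, FN=6+3+3=12 → 21/33 = 0.6364
  IV: TP=18, FN=1+2+1=4 → 18/22 = 0.8182
Highest is class 'IV' with recall = 0.818.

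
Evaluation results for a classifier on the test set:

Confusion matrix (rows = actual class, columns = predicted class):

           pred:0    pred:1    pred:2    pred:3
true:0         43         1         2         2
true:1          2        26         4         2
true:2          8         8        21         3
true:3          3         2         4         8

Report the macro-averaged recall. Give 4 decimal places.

Per-class recall (TP/(TP+FN)):
  0: TP=43, FN=1+2+2=5 → 43/48 = 0.89583
  1: TP=26, FN=2+4+2=8 → 26/34 = 0.76471
  2: TP=21, FN=8+8+3=19 → 21/40 = 0.52500
  3: TP=8, FN=3+2+4=9 → 8/17 = 0.47059
Macro-recall = mean = (0.89583 + 0.76471 + 0.52500 + 0.47059) / 4 = 0.6640

0.6640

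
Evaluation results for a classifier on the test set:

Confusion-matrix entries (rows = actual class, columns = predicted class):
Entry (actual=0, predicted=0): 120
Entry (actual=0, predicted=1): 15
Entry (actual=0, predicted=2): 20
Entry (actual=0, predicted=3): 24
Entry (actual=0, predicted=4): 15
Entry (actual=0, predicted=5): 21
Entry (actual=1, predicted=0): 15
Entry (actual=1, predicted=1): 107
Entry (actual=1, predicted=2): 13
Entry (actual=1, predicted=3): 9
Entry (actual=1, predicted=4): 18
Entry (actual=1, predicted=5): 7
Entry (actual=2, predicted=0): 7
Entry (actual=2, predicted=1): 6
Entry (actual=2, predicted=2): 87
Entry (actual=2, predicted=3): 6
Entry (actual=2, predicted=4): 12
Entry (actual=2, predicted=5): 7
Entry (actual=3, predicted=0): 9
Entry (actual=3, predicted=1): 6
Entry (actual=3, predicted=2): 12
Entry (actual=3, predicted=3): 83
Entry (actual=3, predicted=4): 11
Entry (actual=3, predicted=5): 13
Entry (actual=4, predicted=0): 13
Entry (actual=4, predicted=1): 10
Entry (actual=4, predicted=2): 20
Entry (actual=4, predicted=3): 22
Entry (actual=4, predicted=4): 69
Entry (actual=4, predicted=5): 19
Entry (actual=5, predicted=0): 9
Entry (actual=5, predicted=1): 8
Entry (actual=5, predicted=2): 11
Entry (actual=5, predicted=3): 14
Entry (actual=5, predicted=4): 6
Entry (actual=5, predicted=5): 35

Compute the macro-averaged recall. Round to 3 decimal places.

0.563

Per-class recall (TP/(TP+FN)):
  0: TP=120, FN=15+20+24+15+21=95 → 120/215 = 0.5581
  1: TP=107, FN=15+13+9+18+7=62 → 107/169 = 0.6331
  2: TP=87, FN=7+6+6+12+7=38 → 87/125 = 0.6960
  3: TP=83, FN=9+6+12+11+13=51 → 83/134 = 0.6194
  4: TP=69, FN=13+10+20+22+19=84 → 69/153 = 0.4510
  5: TP=35, FN=9+8+11+14+6=48 → 35/83 = 0.4217
Macro-recall = mean = (0.5581 + 0.6331 + 0.6960 + 0.6194 + 0.4510 + 0.4217) / 6 = 0.563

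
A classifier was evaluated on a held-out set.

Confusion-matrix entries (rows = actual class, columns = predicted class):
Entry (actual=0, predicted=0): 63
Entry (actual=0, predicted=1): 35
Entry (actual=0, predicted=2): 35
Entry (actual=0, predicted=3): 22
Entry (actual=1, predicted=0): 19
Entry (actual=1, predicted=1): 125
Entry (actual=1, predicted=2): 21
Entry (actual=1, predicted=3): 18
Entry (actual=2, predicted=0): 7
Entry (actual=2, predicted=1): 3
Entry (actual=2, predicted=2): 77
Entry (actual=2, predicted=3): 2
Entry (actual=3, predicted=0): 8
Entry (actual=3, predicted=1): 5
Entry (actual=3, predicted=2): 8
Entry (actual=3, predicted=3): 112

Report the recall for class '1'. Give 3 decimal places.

0.683

Take TP from the diagonal, FP from the rest of the '1' prediction marginal, FN from the rest of the '1' actual marginal.
recall = TP/(TP+FN).
1: TP=125, FN=19+21+18=58 → 125/183 = 0.6831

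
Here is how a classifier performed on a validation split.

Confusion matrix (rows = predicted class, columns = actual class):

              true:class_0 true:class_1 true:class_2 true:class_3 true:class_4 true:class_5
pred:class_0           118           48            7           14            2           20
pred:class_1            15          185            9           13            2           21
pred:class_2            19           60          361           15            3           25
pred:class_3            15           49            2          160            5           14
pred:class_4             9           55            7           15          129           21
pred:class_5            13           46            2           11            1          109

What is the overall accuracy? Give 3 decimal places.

Accuracy = trace / total = (118+185+361+160+129+109=1062) / 1600 = 1062/1600 = 0.664

0.664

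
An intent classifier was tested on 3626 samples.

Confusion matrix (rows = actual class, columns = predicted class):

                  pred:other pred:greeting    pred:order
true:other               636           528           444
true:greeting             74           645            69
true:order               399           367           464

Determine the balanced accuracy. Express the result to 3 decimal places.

0.530

Balanced accuracy = mean of per-class recall.
  other: recall = 636/1608 = 0.3955
  greeting: recall = 645/788 = 0.8185
  order: recall = 464/1230 = 0.3772
Mean = (0.3955 + 0.8185 + 0.3772) / 3 = 0.530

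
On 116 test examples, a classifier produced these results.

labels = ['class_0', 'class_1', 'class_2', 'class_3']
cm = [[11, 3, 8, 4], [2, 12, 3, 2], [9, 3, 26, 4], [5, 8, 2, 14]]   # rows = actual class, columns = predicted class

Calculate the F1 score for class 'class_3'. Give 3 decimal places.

0.528

Take TP from the diagonal, FP from the rest of the 'class_3' prediction marginal, FN from the rest of the 'class_3' actual marginal.
F1 score = 2·TP/(2·TP+FP+FN).
class_3: TP=14, FP=4+2+4=10, FN=5+8+2=15 → 28/53 = 0.5283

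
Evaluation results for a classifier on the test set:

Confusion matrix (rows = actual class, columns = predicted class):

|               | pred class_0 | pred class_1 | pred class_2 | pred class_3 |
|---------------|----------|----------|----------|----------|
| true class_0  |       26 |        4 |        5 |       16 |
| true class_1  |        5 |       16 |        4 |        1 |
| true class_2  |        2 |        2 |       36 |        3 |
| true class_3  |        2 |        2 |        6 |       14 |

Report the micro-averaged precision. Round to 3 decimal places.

0.639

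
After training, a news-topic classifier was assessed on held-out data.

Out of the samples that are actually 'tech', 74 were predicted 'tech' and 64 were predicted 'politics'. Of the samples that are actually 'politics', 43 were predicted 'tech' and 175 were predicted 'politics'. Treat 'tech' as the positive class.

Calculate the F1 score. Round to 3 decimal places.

Precision = TP/(TP+FP) = 74/117 = 0.6325
Recall = TP/(TP+FN) = 74/138 = 0.5362
F1 = 2·TP/(2·TP+FP+FN) = 148/255 = 0.580

0.580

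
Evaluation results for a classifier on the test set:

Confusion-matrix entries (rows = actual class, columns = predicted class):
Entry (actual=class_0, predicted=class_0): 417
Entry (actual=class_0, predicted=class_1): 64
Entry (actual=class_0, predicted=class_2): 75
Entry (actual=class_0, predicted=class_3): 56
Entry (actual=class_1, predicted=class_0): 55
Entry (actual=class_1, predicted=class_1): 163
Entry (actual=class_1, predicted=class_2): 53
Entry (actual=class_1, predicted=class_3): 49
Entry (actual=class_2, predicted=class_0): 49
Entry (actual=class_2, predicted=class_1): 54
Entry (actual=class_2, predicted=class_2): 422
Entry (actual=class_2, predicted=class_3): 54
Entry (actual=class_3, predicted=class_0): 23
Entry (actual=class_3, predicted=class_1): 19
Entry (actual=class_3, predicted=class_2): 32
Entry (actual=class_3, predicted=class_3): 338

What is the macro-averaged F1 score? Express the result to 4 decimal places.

0.6795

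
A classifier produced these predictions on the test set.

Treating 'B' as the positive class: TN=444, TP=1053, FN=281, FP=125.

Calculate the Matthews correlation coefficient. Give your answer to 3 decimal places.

MCC = (TP·TN − FP·FN) / √((TP+FP)(TP+FN)(TN+FP)(TN+FN))
Numerator = 1053·444 − 125·281 = 432407
Denominator = √(1178·1334·569·725) = √648263236300 = 805147.9593
MCC = 432407 / 805147.9593 = 0.537

0.537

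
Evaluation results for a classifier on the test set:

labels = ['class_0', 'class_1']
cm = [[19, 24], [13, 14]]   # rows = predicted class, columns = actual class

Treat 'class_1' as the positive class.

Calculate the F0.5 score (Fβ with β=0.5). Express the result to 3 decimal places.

0.479

Fβ = (1+β²)·TP / ((1+β²)·TP + β²·FN + FP), with β²=1/4
= 1.25·14 / (1.25·14 + 0.25·24 + 13) = 0.479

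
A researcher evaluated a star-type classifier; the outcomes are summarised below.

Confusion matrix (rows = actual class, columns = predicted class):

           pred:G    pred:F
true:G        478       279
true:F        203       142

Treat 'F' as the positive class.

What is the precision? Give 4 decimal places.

0.3373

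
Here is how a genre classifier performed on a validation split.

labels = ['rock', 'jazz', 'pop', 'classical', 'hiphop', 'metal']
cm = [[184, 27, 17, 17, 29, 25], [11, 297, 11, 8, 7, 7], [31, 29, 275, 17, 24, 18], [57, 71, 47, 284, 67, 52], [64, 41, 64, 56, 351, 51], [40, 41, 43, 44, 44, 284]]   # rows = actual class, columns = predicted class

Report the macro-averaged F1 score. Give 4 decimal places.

Per-class F1 score (2·TP/(2·TP+FP+FN)):
  rock: TP=184, FP=11+31+57+64+40=203, FN=27+17+17+29+25=115 → 368/686 = 0.53644
  jazz: TP=297, FP=27+29+71+41+41=209, FN=11+11+8+7+7=44 → 594/847 = 0.70130
  pop: TP=275, FP=17+11+47+64+43=182, FN=31+29+17+24+18=119 → 550/851 = 0.64630
  classical: TP=284, FP=17+8+17+56+44=142, FN=57+71+47+67+52=294 → 568/1004 = 0.56574
  hiphop: TP=351, FP=29+7+24+67+44=171, FN=64+41+64+56+51=276 → 702/1149 = 0.61097
  metal: TP=284, FP=25+7+18+52+51=153, FN=40+41+43+44+44=212 → 568/933 = 0.60879
Macro-F1 score = mean = (0.53644 + 0.70130 + 0.64630 + 0.56574 + 0.61097 + 0.60879) / 6 = 0.6116

0.6116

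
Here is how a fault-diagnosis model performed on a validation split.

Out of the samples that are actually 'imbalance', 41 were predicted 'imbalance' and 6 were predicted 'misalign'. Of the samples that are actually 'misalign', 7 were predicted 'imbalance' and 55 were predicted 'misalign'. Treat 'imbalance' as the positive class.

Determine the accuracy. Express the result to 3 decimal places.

0.881

Accuracy = (TP+TN)/N = (41+55)/109 = 0.881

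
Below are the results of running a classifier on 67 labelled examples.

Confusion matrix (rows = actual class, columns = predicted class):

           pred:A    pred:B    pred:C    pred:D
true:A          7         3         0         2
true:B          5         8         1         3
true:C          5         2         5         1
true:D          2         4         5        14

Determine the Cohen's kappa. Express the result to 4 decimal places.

Observed agreement pₒ = trace/N = 34/67 = 0.50746
Expected agreement pₑ = Σ (rowᵢ·colᵢ)/N² = (12·19 + 17·17 + 13·11 + 25·20)/67² = 0.25841
κ = (pₒ − pₑ)/(1 − pₑ) = (0.50746 − 0.25841)/(1 − 0.25841) = 0.3358

0.3358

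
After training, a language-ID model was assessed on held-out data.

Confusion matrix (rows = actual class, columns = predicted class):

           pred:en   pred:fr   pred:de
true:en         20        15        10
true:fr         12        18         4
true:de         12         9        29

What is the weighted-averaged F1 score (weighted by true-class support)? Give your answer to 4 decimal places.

0.5234

Per-class F1 score (2·TP/(2·TP+FP+FN)):
  en: TP=20, FP=12+12=24, FN=15+10=25 → 40/89 = 0.44944
  fr: TP=18, FP=15+9=24, FN=12+4=16 → 36/76 = 0.47368
  de: TP=29, FP=10+4=14, FN=12+9=21 → 58/93 = 0.62366
Weighted-F1 score = Σ (supportᵢ/N)·F1 scoreᵢ with N=129: (45/129)·0.44944 + (34/129)·0.47368 + (50/129)·0.62366 = 0.5234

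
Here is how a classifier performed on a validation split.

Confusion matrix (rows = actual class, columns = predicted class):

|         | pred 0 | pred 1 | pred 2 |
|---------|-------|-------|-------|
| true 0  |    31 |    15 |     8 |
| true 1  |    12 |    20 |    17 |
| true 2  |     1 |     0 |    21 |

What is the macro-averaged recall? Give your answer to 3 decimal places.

0.646

Per-class recall (TP/(TP+FN)):
  0: TP=31, FN=15+8=23 → 31/54 = 0.5741
  1: TP=20, FN=12+17=29 → 20/49 = 0.4082
  2: TP=21, FN=1+0=1 → 21/22 = 0.9545
Macro-recall = mean = (0.5741 + 0.4082 + 0.9545) / 3 = 0.646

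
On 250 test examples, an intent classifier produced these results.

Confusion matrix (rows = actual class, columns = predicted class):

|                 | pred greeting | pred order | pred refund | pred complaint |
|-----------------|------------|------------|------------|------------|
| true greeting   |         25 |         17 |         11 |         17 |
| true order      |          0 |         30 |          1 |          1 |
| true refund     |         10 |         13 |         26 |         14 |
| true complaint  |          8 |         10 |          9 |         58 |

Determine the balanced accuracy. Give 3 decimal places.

Balanced accuracy = mean of per-class recall.
  greeting: recall = 25/70 = 0.3571
  order: recall = 30/32 = 0.9375
  refund: recall = 26/63 = 0.4127
  complaint: recall = 58/85 = 0.6824
Mean = (0.3571 + 0.9375 + 0.4127 + 0.6824) / 4 = 0.597

0.597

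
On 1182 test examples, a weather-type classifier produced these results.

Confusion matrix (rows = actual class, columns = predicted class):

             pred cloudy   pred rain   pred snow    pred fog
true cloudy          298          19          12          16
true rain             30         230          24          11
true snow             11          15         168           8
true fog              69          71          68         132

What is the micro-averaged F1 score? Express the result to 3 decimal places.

0.701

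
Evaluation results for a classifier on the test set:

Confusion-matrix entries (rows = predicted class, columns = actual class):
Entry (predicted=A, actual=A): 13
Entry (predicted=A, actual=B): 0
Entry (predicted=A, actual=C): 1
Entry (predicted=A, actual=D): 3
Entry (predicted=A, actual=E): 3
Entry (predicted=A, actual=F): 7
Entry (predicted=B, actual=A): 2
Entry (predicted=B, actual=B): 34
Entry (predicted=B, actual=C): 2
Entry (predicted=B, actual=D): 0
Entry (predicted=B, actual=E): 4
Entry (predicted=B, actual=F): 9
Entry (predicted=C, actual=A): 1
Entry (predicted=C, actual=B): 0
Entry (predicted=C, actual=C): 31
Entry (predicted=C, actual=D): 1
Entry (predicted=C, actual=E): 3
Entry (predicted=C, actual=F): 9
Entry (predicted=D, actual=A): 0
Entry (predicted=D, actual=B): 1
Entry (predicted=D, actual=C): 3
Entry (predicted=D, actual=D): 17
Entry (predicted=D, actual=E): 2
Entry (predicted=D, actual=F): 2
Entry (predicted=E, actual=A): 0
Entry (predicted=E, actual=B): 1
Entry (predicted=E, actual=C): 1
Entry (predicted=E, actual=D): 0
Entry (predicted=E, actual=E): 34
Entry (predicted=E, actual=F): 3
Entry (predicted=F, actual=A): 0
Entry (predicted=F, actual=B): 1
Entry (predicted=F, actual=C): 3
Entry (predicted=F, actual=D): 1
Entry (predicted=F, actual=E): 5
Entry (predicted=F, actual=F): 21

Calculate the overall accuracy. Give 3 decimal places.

0.688

Accuracy = trace / total = (13+34+31+17+34+21=150) / 218 = 150/218 = 0.688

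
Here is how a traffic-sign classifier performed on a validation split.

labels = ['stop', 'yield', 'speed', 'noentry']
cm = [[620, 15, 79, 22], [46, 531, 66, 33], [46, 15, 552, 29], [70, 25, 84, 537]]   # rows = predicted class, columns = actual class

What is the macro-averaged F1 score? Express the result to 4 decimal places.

Per-class F1 score (2·TP/(2·TP+FP+FN)):
  stop: TP=620, FP=15+79+22=116, FN=46+46+70=162 → 1240/1518 = 0.81686
  yield: TP=531, FP=46+66+33=145, FN=15+15+25=55 → 1062/1262 = 0.84152
  speed: TP=552, FP=46+15+29=90, FN=79+66+84=229 → 1104/1423 = 0.77583
  noentry: TP=537, FP=70+25+84=179, FN=22+33+29=84 → 1074/1337 = 0.80329
Macro-F1 score = mean = (0.81686 + 0.84152 + 0.77583 + 0.80329) / 4 = 0.8094

0.8094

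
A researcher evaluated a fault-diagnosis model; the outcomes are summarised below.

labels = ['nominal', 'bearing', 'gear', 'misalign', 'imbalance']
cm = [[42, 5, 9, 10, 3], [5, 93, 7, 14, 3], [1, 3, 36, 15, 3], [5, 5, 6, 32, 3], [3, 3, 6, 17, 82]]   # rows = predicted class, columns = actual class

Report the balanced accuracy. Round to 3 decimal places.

0.680

Balanced accuracy = mean of per-class recall.
  nominal: recall = 42/56 = 0.7500
  bearing: recall = 93/109 = 0.8532
  gear: recall = 36/64 = 0.5625
  misalign: recall = 32/88 = 0.3636
  imbalance: recall = 82/94 = 0.8723
Mean = (0.7500 + 0.8532 + 0.5625 + 0.3636 + 0.8723) / 5 = 0.680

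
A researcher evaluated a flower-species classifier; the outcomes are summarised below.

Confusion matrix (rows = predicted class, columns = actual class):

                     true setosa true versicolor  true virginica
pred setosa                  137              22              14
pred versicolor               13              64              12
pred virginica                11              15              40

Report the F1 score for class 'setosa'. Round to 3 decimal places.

Take TP from the diagonal, FP from the rest of the 'setosa' prediction marginal, FN from the rest of the 'setosa' actual marginal.
F1 score = 2·TP/(2·TP+FP+FN).
setosa: TP=137, FP=22+14=36, FN=13+11=24 → 274/334 = 0.8204

0.820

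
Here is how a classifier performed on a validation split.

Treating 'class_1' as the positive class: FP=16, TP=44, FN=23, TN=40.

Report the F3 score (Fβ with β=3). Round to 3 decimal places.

0.664

Fβ = (1+β²)·TP / ((1+β²)·TP + β²·FN + FP), with β²=9
= 10·44 / (10·44 + 9·23 + 16) = 0.664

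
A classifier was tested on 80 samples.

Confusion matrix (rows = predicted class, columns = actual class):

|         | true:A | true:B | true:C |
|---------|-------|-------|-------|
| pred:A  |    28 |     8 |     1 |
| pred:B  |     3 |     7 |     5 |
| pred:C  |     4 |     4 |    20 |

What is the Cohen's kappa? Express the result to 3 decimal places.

Observed agreement pₒ = trace/N = 55/80 = 0.6875
Expected agreement pₑ = Σ (rowᵢ·colᵢ)/N² = (35·37 + 19·15 + 26·28)/80² = 0.3606
κ = (pₒ − pₑ)/(1 − pₑ) = (0.6875 − 0.3606)/(1 − 0.3606) = 0.511

0.511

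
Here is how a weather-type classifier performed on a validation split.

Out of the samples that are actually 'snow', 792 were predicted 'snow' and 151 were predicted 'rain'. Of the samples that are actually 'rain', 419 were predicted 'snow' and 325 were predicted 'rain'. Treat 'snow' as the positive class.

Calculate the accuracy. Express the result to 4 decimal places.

0.6621

Accuracy = (TP+TN)/N = (792+325)/1687 = 0.6621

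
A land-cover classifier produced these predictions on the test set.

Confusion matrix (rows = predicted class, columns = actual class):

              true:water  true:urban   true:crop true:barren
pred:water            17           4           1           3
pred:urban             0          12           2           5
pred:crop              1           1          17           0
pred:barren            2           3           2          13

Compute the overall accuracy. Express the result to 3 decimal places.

0.711

Accuracy = trace / total = (17+12+17+13=59) / 83 = 59/83 = 0.711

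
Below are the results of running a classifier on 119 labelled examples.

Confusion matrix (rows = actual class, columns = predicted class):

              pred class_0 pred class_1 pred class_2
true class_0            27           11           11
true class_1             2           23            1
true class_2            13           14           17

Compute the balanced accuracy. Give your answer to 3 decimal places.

0.607

Balanced accuracy = mean of per-class recall.
  class_0: recall = 27/49 = 0.5510
  class_1: recall = 23/26 = 0.8846
  class_2: recall = 17/44 = 0.3864
Mean = (0.5510 + 0.8846 + 0.3864) / 3 = 0.607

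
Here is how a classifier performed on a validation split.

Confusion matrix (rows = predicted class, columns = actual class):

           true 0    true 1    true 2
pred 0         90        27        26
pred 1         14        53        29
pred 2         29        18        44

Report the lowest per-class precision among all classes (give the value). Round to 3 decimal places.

Per-class precision (TP/(TP+FP)):
  0: TP=90, FP=27+26=53 → 90/143 = 0.6294
  1: TP=53, FP=14+29=43 → 53/96 = 0.5521
  2: TP=44, FP=29+18=47 → 44/91 = 0.4835
Lowest is class '2' with precision = 0.484.

0.484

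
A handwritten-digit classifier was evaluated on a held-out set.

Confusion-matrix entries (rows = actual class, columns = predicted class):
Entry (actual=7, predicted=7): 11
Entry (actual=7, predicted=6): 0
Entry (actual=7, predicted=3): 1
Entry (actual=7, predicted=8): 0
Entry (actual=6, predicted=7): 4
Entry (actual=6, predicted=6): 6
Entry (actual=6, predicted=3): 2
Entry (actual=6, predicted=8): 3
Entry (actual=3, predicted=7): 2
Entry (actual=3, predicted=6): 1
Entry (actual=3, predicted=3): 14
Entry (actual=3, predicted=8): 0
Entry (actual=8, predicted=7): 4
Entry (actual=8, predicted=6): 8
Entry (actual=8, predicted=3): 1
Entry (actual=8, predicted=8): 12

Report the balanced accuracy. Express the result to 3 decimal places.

Balanced accuracy = mean of per-class recall.
  7: recall = 11/12 = 0.9167
  6: recall = 6/15 = 0.4000
  3: recall = 14/17 = 0.8235
  8: recall = 12/25 = 0.4800
Mean = (0.9167 + 0.4000 + 0.8235 + 0.4800) / 4 = 0.655

0.655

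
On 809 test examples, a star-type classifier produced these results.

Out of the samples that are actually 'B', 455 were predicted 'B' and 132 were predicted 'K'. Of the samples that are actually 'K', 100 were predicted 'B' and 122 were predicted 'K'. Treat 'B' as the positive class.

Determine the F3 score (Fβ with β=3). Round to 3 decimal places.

0.779

Fβ = (1+β²)·TP / ((1+β²)·TP + β²·FN + FP), with β²=9
= 10·455 / (10·455 + 9·132 + 100) = 0.779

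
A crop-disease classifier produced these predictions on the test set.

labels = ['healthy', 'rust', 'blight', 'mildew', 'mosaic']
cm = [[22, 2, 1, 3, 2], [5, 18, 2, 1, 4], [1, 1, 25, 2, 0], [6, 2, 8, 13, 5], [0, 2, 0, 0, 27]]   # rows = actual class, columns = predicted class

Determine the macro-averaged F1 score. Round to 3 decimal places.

Per-class F1 score (2·TP/(2·TP+FP+FN)):
  healthy: TP=22, FP=5+1+6+0=12, FN=2+1+3+2=8 → 44/64 = 0.6875
  rust: TP=18, FP=2+1+2+2=7, FN=5+2+1+4=12 → 36/55 = 0.6545
  blight: TP=25, FP=1+2+8+0=11, FN=1+1+2+0=4 → 50/65 = 0.7692
  mildew: TP=13, FP=3+1+2+0=6, FN=6+2+8+5=21 → 26/53 = 0.4906
  mosaic: TP=27, FP=2+4+0+5=11, FN=0+2+0+0=2 → 54/67 = 0.8060
Macro-F1 score = mean = (0.6875 + 0.6545 + 0.7692 + 0.4906 + 0.8060) / 5 = 0.682

0.682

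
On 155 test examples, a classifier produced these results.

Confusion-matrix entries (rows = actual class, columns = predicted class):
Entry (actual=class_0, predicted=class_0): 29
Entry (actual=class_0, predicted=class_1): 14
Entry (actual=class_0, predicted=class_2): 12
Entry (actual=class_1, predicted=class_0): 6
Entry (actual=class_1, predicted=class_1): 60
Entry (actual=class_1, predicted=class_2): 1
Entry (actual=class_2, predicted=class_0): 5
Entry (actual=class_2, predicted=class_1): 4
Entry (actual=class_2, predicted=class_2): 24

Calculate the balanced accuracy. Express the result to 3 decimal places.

Balanced accuracy = mean of per-class recall.
  class_0: recall = 29/55 = 0.5273
  class_1: recall = 60/67 = 0.8955
  class_2: recall = 24/33 = 0.7273
Mean = (0.5273 + 0.8955 + 0.7273) / 3 = 0.717

0.717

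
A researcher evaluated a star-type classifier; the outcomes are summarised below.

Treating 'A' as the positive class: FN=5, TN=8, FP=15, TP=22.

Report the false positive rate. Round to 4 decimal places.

FPR = FP/(FP+TN) = 15/(15+8) = 0.6522

0.6522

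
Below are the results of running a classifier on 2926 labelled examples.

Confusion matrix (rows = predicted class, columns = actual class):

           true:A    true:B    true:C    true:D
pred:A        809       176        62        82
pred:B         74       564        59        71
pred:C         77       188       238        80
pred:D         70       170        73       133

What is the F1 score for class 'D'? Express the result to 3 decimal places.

F1 score = 2·TP/(2·TP+FP+FN).
D: TP=133, FP=70+170+73=313, FN=82+71+80=233 → 266/812 = 0.3276

0.328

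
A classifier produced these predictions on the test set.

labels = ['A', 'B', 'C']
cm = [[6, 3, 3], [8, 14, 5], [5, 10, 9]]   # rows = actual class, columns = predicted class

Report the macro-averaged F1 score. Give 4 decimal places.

0.4482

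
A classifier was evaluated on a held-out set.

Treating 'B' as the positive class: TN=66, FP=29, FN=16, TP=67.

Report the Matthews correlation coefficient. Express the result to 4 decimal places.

MCC = (TP·TN − FP·FN) / √((TP+FP)(TP+FN)(TN+FP)(TN+FN))
Numerator = 67·66 − 29·16 = 3958
Denominator = √(96·83·95·82) = √62070720 = 7878.4973
MCC = 3958 / 7878.4973 = 0.5024

0.5024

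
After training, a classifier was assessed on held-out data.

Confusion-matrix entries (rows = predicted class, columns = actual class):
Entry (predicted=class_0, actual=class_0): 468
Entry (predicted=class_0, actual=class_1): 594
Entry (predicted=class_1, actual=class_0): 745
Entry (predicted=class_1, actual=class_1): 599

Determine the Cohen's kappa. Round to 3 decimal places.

-0.112

Observed agreement pₒ = trace/N = 1067/2406 = 0.4435
Expected agreement pₑ = Σ (rowᵢ·colᵢ)/N² = (1213·1062 + 1193·1344)/2406² = 0.4995
κ = (pₒ − pₑ)/(1 − pₑ) = (0.4435 − 0.4995)/(1 − 0.4995) = -0.112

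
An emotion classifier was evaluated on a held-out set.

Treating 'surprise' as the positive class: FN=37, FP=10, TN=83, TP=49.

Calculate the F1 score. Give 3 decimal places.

Precision = TP/(TP+FP) = 49/59 = 0.8305
Recall = TP/(TP+FN) = 49/86 = 0.5698
F1 = 2·TP/(2·TP+FP+FN) = 98/145 = 0.676

0.676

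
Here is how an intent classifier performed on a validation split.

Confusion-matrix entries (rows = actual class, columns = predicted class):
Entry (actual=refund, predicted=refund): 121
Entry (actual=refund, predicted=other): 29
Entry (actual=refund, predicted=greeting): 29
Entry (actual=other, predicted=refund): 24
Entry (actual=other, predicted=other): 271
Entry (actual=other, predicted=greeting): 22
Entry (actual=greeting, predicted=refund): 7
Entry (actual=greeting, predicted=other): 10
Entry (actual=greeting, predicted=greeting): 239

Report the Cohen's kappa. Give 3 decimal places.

0.751

Observed agreement pₒ = trace/N = 631/752 = 0.8391
Expected agreement pₑ = Σ (rowᵢ·colᵢ)/N² = (179·152 + 317·310 + 256·290)/752² = 0.3532
κ = (pₒ − pₑ)/(1 − pₑ) = (0.8391 − 0.3532)/(1 − 0.3532) = 0.751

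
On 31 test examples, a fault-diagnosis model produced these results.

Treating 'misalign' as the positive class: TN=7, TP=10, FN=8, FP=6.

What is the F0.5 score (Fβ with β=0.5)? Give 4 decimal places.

0.6098

Fβ = (1+β²)·TP / ((1+β²)·TP + β²·FN + FP), with β²=1/4
= 1.25·10 / (1.25·10 + 0.25·8 + 6) = 0.6098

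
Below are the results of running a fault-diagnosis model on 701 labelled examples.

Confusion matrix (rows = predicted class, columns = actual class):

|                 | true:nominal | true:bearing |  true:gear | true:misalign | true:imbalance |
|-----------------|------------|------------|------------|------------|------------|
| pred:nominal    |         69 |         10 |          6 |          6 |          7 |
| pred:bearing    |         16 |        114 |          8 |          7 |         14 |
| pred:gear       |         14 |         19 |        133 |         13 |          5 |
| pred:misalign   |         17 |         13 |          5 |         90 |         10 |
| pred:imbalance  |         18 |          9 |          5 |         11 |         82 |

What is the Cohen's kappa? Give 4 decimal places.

0.6184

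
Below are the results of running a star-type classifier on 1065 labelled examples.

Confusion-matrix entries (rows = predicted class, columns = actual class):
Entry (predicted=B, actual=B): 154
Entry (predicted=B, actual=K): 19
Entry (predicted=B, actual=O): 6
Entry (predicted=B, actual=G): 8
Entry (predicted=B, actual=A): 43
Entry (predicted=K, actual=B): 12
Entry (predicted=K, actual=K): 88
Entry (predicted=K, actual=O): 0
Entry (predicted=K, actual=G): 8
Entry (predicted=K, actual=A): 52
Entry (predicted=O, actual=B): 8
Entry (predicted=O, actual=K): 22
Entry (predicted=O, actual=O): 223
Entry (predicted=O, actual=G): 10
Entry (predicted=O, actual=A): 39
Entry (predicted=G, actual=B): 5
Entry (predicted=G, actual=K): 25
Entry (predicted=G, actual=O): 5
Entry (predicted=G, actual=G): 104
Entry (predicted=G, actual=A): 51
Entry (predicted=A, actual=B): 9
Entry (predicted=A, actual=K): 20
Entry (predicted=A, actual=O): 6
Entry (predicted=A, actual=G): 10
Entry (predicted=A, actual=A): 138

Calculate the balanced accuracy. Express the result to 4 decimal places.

0.6848

Balanced accuracy = mean of per-class recall.
  B: recall = 154/188 = 0.81915
  K: recall = 88/174 = 0.50575
  O: recall = 223/240 = 0.92917
  G: recall = 104/140 = 0.74286
  A: recall = 138/323 = 0.42724
Mean = (0.81915 + 0.50575 + 0.92917 + 0.74286 + 0.42724) / 5 = 0.6848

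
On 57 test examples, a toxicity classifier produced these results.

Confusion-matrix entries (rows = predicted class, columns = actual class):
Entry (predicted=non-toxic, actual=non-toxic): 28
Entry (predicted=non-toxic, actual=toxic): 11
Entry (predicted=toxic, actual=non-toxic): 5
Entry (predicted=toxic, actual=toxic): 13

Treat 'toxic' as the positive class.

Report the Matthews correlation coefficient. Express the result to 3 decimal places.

0.414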